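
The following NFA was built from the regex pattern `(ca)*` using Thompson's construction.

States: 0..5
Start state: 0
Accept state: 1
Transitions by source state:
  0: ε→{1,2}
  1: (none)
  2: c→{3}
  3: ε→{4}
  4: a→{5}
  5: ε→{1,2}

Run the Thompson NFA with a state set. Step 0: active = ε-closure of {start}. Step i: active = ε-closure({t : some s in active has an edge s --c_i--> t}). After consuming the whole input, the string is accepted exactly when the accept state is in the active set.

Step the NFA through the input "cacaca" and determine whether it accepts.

Answer: ACCEPT

Derivation:
initial (ε-close {0}): {0,1,2}
'c' @ 1: {3,4}
'a' @ 2: {1,2,5}  [accepting]
'c' @ 3: {3,4}
'a' @ 4: {1,2,5}  [accepting]
'c' @ 5: {3,4}
'a' @ 6: {1,2,5}  [accepting]
end set {1,2,5} — state 1 in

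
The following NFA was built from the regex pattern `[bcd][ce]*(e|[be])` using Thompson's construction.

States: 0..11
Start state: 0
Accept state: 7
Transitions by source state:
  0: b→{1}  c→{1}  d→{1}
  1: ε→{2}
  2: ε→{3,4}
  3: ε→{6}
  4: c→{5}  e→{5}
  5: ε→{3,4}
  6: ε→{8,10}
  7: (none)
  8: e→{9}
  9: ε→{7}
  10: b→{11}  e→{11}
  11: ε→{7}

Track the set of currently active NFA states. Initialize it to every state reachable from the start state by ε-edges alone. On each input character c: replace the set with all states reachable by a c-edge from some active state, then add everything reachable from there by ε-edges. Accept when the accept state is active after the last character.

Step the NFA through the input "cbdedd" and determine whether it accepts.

Answer: REJECT

Trace:
S₀ = ε-closure({0}) = {0}
'c' @ 1: {1,2,3,4,6,8,10}
'b' @ 2: {7,11}  (accept∈set)
'd' @ 3: {}  — dead — no transitions
rest 'edd' ignored (set empty)
final: {}; accept 7 not in set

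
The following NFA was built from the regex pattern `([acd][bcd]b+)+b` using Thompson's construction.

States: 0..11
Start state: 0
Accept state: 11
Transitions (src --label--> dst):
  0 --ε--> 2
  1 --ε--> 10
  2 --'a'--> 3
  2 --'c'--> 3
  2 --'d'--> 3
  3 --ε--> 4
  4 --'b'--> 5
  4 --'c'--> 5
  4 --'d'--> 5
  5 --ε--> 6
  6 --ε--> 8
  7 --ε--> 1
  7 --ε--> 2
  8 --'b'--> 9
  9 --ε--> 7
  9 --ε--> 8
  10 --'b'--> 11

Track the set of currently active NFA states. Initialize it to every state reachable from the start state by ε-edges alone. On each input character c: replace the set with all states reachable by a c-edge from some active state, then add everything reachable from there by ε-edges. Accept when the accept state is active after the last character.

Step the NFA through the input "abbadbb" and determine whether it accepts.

initial (ε-close {0}): {0,2}
'a' @ 1: {3,4}
'b' @ 2: {5,6,8}
'b' @ 3: {1,2,7,8,9,10}
'a' @ 4: {3,4}
'd' @ 5: {5,6,8}
'b' @ 6: {1,2,7,8,9,10}
'b' @ 7: {1,2,7,8,9,10,11}  [accepting]
final: {1,2,7,8,9,10,11}; accept 11 in set

Answer: ACCEPT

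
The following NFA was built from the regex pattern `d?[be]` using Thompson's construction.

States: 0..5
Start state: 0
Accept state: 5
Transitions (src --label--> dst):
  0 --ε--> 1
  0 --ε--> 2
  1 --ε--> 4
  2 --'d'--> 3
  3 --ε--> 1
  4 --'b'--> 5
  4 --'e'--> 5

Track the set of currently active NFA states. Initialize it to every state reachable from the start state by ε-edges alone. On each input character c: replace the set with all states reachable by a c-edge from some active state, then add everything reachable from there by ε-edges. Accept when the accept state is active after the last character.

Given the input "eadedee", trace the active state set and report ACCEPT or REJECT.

Answer: REJECT

Trace:
S₀ = ε-closure({0}) = {0,1,2,4}
'e' @ 1: {5}  [accepting]
'a' @ 2: {}  — dead — no transitions
rest 'dedee' ignored (set empty)
end set {} — state 5 not in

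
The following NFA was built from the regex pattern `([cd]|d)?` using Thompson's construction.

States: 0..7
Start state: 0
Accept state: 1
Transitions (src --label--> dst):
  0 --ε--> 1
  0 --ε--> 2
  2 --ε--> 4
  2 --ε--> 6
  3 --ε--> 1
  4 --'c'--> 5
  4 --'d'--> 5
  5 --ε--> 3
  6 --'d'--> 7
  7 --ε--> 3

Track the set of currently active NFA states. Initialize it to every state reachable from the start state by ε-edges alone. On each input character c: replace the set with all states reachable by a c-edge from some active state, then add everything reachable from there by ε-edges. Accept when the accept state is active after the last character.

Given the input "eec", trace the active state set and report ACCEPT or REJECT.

Answer: REJECT

Derivation:
initial (ε-close {0}): {0,1,2,4,6}
'e' @ 1: {}  — dead — no transitions
rest 'ec' ignored (set empty)
after full input: {}  (accept=1 not in)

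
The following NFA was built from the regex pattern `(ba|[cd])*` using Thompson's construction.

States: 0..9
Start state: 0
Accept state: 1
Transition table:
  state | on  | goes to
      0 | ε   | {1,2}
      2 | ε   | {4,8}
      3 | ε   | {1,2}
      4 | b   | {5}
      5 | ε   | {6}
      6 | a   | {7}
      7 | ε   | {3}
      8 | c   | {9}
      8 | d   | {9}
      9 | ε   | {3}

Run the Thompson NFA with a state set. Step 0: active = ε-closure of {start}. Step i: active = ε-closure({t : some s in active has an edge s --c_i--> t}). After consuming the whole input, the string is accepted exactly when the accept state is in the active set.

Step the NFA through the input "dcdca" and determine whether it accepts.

Answer: REJECT

Derivation:
S₀ = ε-closure({0}) = {0,1,2,4,8}
'd' @ 1: {1,2,3,4,8,9}  (accept∈set)
'c' @ 2: {1,2,3,4,8,9}  (accept∈set)
'd' @ 3: {1,2,3,4,8,9}  (accept∈set)
'c' @ 4: {1,2,3,4,8,9}  (accept∈set)
'a' @ 5: {}  — state set empty
end set {} — state 1 not in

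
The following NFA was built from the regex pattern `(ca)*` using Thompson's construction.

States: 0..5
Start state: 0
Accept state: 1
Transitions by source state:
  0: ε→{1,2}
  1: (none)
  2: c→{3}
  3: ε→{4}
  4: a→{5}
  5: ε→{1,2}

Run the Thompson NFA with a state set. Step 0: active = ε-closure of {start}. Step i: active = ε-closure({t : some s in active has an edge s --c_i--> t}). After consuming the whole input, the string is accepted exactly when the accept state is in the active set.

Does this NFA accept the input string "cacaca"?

S₀ = ε-closure({0}) = {0,1,2}
'c' @ 1: {3,4}
'a' @ 2: {1,2,5}  ✓accept
'c' @ 3: {3,4}
'a' @ 4: {1,2,5}  ✓accept
'c' @ 5: {3,4}
'a' @ 6: {1,2,5}  ✓accept
after full input: {1,2,5}  (accept=1 in)

Answer: ACCEPT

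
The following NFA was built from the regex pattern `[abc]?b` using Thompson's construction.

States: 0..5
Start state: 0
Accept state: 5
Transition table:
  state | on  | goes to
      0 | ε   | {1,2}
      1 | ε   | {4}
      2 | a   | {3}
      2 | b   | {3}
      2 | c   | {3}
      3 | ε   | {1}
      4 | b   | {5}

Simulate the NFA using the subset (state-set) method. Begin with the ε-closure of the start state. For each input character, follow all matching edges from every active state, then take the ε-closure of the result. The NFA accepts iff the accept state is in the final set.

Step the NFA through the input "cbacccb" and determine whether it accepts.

Answer: REJECT

Derivation:
S₀ = ε-closure({0}) = {0,1,2,4}
'c' @ 1: {1,3,4}
'b' @ 2: {5}  (accept∈set)
'a' @ 3: {}  — dead — no transitions
rest 'cccb' ignored (set empty)
final: {}; accept 5 not in set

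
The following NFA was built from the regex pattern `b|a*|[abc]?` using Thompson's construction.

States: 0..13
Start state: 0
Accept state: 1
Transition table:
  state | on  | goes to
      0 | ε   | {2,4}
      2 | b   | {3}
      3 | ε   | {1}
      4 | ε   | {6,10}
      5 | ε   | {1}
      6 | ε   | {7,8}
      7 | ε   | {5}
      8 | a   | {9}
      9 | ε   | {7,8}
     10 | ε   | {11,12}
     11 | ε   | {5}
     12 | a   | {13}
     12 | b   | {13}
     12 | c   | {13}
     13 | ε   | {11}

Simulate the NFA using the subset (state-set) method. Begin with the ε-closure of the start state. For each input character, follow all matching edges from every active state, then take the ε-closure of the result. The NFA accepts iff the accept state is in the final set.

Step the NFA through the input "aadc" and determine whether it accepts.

Answer: REJECT

Derivation:
initial (ε-close {0}): {0,1,2,4,5,6,7,8,10,11,12}
'a' @ 1: {1,5,7,8,9,11,13}  (accept∈set)
'a' @ 2: {1,5,7,8,9}  (accept∈set)
'd' @ 3: {}  — no active states
rest 'c' ignored (set empty)
final: {}; accept 1 not in set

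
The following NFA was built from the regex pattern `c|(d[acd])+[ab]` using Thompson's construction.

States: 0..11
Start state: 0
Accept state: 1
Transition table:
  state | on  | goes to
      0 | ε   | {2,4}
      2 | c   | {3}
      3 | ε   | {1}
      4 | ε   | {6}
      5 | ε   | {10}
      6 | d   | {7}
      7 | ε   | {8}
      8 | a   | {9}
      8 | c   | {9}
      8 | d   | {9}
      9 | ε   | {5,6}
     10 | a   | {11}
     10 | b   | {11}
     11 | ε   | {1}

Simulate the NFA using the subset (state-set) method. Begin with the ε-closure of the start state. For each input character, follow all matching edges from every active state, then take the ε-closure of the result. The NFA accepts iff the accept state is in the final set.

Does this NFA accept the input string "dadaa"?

Answer: ACCEPT

Trace:
S₀ = ε-closure({0}) = {0,2,4,6}
'd' @ 1: {7,8}
'a' @ 2: {5,6,9,10}
'd' @ 3: {7,8}
'a' @ 4: {5,6,9,10}
'a' @ 5: {1,11}  (accept∈set)
after full input: {1,11}  (accept=1 in)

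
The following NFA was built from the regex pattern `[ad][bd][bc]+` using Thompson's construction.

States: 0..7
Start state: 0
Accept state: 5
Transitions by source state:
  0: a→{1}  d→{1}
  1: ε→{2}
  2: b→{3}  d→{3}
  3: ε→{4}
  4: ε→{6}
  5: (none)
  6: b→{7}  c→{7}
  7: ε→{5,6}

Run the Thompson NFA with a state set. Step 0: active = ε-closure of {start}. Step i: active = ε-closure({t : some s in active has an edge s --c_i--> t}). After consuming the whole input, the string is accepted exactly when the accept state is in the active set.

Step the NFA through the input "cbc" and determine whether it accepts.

S₀ = ε-closure({0}) = {0}
'c' @ 1: {}  — state set empty
rest 'bc' ignored (set empty)
end set {} — state 5 not in

Answer: REJECT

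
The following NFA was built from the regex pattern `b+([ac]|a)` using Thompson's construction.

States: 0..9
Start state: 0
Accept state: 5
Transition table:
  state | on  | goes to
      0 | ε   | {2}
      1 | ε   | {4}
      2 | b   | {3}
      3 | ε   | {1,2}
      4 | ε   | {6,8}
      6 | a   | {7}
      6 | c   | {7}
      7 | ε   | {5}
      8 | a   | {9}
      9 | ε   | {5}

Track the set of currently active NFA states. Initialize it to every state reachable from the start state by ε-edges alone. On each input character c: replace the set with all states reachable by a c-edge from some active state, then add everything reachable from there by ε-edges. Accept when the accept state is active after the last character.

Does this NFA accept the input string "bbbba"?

Answer: ACCEPT

Trace:
start: ε-closure({0}) = {0,2}
'b' @ 1: {1,2,3,4,6,8}
'b' @ 2: {1,2,3,4,6,8}
'b' @ 3: {1,2,3,4,6,8}
'b' @ 4: {1,2,3,4,6,8}
'a' @ 5: {5,7,9}  (accept∈set)
after full input: {5,7,9}  (accept=5 in)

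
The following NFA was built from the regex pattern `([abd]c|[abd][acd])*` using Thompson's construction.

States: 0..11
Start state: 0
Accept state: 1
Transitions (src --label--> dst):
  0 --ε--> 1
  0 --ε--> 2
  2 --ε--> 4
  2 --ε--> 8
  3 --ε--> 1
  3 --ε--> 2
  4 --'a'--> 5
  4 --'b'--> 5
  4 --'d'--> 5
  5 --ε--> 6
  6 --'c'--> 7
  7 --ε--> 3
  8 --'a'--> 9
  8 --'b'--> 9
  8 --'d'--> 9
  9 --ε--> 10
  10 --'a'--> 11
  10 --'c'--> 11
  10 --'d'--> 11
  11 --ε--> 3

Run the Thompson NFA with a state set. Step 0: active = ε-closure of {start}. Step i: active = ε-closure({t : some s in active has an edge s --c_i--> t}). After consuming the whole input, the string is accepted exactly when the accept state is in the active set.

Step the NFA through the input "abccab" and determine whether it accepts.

Answer: REJECT

Trace:
S₀ = ε-closure({0}) = {0,1,2,4,8}
'a' @ 1: {5,6,9,10}
'b' @ 2: {}  — dead — no transitions
rest 'ccab' ignored (set empty)
end set {} — state 1 not in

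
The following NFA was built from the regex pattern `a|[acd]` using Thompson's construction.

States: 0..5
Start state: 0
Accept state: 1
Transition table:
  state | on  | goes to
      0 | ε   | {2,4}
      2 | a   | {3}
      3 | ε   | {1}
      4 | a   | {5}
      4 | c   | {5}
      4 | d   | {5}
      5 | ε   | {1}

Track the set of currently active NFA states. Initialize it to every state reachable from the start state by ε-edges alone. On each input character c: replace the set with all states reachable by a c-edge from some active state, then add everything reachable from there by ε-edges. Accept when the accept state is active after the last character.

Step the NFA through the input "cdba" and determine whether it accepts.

S₀ = ε-closure({0}) = {0,2,4}
'c' @ 1: {1,5}  (accept∈set)
'd' @ 2: {}  — no active states
rest 'ba' ignored (set empty)
after full input: {}  (accept=1 not in)

Answer: REJECT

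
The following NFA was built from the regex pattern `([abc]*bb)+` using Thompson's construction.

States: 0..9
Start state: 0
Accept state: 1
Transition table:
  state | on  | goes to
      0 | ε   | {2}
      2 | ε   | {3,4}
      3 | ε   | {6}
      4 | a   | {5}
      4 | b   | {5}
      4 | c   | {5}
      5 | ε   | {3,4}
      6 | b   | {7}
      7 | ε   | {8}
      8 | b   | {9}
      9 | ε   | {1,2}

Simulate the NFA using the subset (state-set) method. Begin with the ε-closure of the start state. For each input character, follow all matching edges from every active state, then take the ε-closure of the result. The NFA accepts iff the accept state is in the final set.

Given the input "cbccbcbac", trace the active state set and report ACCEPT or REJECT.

start: ε-closure({0}) = {0,2,3,4,6}
'c' @ 1: {3,4,5,6}
'b' @ 2: {3,4,5,6,7,8}
'c' @ 3: {3,4,5,6}
'c' @ 4: {3,4,5,6}
'b' @ 5: {3,4,5,6,7,8}
'c' @ 6: {3,4,5,6}
'b' @ 7: {3,4,5,6,7,8}
'a' @ 8: {3,4,5,6}
'c' @ 9: {3,4,5,6}
final: {3,4,5,6}; accept 1 not in set

Answer: REJECT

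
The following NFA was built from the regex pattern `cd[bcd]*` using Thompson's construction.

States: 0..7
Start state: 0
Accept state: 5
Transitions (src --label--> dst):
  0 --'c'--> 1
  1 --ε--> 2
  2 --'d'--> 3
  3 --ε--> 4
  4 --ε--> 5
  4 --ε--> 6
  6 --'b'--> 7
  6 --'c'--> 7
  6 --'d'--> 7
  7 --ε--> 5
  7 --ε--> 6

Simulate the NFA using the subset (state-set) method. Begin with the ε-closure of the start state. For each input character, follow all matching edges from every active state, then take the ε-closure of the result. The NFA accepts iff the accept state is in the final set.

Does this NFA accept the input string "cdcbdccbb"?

Answer: ACCEPT

Derivation:
S₀ = ε-closure({0}) = {0}
'c' @ 1: {1,2}
'd' @ 2: {3,4,5,6}  (accept∈set)
'c' @ 3: {5,6,7}  (accept∈set)
'b' @ 4: {5,6,7}  (accept∈set)
'd' @ 5: {5,6,7}  (accept∈set)
'c' @ 6: {5,6,7}  (accept∈set)
'c' @ 7: {5,6,7}  (accept∈set)
'b' @ 8: {5,6,7}  (accept∈set)
'b' @ 9: {5,6,7}  (accept∈set)
end set {5,6,7} — state 5 in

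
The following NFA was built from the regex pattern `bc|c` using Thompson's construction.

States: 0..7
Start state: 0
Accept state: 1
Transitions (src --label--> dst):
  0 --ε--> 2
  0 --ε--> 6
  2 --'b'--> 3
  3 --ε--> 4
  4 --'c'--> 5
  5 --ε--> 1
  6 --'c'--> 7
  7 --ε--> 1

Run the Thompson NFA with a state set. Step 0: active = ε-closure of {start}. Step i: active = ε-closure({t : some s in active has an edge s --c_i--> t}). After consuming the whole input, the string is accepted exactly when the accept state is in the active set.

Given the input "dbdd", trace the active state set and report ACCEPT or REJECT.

S₀ = ε-closure({0}) = {0,2,6}
'd' @ 1: {}  — state set empty
rest 'bdd' ignored (set empty)
end set {} — state 1 not in

Answer: REJECT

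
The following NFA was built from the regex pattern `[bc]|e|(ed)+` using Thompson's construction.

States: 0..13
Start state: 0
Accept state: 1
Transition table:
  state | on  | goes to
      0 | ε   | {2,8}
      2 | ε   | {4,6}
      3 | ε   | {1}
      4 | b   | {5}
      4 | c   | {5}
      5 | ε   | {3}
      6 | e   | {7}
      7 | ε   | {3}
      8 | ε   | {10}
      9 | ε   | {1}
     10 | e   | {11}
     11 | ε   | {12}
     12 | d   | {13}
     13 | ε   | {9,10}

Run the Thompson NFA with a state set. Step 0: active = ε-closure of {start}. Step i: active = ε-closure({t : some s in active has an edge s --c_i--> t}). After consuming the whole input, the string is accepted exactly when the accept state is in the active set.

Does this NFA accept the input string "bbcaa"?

initial (ε-close {0}): {0,2,4,6,8,10}
'b' @ 1: {1,3,5}  ✓accept
'b' @ 2: {}  — state set empty
rest 'caa' ignored (set empty)
final: {}; accept 1 not in set

Answer: REJECT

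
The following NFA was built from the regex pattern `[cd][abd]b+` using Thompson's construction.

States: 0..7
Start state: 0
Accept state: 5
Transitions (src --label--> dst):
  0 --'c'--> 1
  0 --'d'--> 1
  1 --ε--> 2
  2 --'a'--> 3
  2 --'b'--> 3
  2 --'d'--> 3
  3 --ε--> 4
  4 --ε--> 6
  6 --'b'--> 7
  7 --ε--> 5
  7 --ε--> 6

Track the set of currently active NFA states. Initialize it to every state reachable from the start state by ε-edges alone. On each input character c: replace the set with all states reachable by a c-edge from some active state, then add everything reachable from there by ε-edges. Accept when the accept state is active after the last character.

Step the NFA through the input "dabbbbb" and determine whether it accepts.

Answer: ACCEPT

Derivation:
start: ε-closure({0}) = {0}
'd' @ 1: {1,2}
'a' @ 2: {3,4,6}
'b' @ 3: {5,6,7}  ✓accept
'b' @ 4: {5,6,7}  ✓accept
'b' @ 5: {5,6,7}  ✓accept
'b' @ 6: {5,6,7}  ✓accept
'b' @ 7: {5,6,7}  ✓accept
final: {5,6,7}; accept 5 in set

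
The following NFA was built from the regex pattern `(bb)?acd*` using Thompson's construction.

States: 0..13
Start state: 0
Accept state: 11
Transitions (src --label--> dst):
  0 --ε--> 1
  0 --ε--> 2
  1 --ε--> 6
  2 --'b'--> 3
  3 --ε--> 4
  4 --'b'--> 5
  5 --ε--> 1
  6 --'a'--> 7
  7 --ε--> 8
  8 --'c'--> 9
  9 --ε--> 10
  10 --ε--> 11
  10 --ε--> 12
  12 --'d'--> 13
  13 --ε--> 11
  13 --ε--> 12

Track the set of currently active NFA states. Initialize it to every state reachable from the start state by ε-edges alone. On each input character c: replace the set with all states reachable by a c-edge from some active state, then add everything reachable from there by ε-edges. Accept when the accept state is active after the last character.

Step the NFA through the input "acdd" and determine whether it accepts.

start: ε-closure({0}) = {0,1,2,6}
'a' @ 1: {7,8}
'c' @ 2: {9,10,11,12}  ✓accept
'd' @ 3: {11,12,13}  ✓accept
'd' @ 4: {11,12,13}  ✓accept
after full input: {11,12,13}  (accept=11 in)

Answer: ACCEPT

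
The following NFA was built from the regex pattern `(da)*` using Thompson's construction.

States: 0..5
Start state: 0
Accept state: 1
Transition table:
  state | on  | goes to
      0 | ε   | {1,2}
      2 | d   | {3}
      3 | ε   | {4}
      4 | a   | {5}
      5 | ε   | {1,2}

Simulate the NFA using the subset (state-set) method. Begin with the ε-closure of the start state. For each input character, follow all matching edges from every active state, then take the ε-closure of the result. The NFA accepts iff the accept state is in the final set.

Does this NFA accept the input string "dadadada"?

start: ε-closure({0}) = {0,1,2}
'd' @ 1: {3,4}
'a' @ 2: {1,2,5}  [accepting]
'd' @ 3: {3,4}
'a' @ 4: {1,2,5}  [accepting]
'd' @ 5: {3,4}
'a' @ 6: {1,2,5}  [accepting]
'd' @ 7: {3,4}
'a' @ 8: {1,2,5}  [accepting]
final: {1,2,5}; accept 1 in set

Answer: ACCEPT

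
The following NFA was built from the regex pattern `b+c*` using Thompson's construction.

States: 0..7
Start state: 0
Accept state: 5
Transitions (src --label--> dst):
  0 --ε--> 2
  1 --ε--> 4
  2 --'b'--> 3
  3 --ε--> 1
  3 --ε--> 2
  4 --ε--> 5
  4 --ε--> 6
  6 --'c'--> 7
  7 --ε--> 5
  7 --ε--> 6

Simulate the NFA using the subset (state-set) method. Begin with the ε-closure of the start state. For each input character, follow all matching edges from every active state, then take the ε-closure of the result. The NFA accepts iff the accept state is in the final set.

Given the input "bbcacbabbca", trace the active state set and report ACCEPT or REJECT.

start: ε-closure({0}) = {0,2}
'b' @ 1: {1,2,3,4,5,6}  [accepting]
'b' @ 2: {1,2,3,4,5,6}  [accepting]
'c' @ 3: {5,6,7}  [accepting]
'a' @ 4: {}  — state set empty
rest 'cbabbca' ignored (set empty)
final: {}; accept 5 not in set

Answer: REJECT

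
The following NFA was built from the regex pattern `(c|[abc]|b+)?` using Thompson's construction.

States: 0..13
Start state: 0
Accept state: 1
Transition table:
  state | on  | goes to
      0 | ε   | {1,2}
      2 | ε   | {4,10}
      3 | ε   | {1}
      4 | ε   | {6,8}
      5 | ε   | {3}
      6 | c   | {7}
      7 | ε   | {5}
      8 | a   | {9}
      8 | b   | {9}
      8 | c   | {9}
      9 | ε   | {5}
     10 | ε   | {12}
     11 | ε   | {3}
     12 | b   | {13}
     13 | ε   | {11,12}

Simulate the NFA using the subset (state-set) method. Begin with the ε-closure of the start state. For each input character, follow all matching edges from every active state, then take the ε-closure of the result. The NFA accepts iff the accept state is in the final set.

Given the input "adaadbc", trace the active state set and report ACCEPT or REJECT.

Answer: REJECT

Steps:
S₀ = ε-closure({0}) = {0,1,2,4,6,8,10,12}
'a' @ 1: {1,3,5,9}  [accepting]
'd' @ 2: {}  — dead — no transitions
rest 'aadbc' ignored (set empty)
final: {}; accept 1 not in set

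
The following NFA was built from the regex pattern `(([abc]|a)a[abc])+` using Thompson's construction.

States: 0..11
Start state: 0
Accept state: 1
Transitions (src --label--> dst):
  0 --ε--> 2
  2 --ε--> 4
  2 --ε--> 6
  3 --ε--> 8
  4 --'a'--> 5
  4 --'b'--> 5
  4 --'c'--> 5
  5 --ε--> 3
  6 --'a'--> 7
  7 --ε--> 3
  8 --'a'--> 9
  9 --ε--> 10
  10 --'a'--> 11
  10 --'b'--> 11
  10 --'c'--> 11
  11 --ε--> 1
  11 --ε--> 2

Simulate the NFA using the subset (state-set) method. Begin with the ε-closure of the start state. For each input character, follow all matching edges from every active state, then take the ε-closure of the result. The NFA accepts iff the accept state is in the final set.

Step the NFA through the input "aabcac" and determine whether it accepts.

start: ε-closure({0}) = {0,2,4,6}
'a' @ 1: {3,5,7,8}
'a' @ 2: {9,10}
'b' @ 3: {1,2,4,6,11}  ✓accept
'c' @ 4: {3,5,8}
'a' @ 5: {9,10}
'c' @ 6: {1,2,4,6,11}  ✓accept
final: {1,2,4,6,11}; accept 1 in set

Answer: ACCEPT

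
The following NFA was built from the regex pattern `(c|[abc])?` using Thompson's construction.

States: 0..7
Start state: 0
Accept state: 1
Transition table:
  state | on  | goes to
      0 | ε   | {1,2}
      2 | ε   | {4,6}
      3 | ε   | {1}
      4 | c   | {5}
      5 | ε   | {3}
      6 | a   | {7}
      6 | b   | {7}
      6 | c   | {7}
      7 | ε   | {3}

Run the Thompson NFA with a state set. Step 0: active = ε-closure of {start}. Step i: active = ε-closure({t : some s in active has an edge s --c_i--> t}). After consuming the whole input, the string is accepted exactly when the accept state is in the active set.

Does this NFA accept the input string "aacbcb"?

Answer: REJECT

Steps:
initial (ε-close {0}): {0,1,2,4,6}
'a' @ 1: {1,3,7}  ✓accept
'a' @ 2: {}  — dead — no transitions
rest 'cbcb' ignored (set empty)
after full input: {}  (accept=1 not in)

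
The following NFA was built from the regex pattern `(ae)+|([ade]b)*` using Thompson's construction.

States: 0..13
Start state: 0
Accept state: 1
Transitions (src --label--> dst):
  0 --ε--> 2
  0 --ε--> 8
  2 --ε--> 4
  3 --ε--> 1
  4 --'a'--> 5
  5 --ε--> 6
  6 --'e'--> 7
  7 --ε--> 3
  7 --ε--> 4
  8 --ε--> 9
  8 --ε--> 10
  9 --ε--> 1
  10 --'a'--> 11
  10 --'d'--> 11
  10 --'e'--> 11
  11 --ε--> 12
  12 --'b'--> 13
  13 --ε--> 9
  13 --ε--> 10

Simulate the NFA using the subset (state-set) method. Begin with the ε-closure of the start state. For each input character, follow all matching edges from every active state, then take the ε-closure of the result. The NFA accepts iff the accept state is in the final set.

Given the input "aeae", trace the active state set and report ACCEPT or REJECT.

initial (ε-close {0}): {0,1,2,4,8,9,10}
'a' @ 1: {5,6,11,12}
'e' @ 2: {1,3,4,7}  [accepting]
'a' @ 3: {5,6}
'e' @ 4: {1,3,4,7}  [accepting]
after full input: {1,3,4,7}  (accept=1 in)

Answer: ACCEPT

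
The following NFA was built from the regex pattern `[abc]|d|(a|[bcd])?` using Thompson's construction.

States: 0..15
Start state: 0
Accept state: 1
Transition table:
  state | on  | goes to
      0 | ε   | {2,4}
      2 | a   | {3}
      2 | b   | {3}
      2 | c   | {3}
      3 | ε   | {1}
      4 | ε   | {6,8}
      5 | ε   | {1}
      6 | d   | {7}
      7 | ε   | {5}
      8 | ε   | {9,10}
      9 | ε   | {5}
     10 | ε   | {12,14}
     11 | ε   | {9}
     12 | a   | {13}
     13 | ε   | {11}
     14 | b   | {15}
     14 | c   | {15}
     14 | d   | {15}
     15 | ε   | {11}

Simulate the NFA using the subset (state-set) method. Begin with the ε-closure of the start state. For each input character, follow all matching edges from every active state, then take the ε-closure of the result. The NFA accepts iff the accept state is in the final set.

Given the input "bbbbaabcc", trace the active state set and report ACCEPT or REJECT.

initial (ε-close {0}): {0,1,2,4,5,6,8,9,10,12,14}
'b' @ 1: {1,3,5,9,11,15}  [accepting]
'b' @ 2: {}  — dead — no transitions
rest 'bbaabcc' ignored (set empty)
final: {}; accept 1 not in set

Answer: REJECT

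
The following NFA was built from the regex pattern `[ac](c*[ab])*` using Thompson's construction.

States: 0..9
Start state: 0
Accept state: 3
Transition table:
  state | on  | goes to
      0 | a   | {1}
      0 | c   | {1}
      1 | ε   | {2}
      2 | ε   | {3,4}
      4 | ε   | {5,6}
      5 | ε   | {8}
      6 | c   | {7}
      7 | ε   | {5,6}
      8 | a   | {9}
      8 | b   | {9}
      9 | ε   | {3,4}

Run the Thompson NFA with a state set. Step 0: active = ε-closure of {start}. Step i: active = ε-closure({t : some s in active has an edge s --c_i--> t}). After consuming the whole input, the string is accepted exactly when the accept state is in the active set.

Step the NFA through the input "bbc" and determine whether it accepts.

initial (ε-close {0}): {0}
'b' @ 1: {}  — state set empty
rest 'bc' ignored (set empty)
end set {} — state 3 not in

Answer: REJECT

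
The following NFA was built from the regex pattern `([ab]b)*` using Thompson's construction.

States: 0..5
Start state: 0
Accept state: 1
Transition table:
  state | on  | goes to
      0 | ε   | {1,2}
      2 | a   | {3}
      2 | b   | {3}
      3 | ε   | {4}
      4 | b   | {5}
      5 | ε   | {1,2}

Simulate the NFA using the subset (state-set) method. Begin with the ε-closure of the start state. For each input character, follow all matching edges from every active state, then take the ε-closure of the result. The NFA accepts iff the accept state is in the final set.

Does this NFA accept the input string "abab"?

start: ε-closure({0}) = {0,1,2}
'a' @ 1: {3,4}
'b' @ 2: {1,2,5}  ✓accept
'a' @ 3: {3,4}
'b' @ 4: {1,2,5}  ✓accept
after full input: {1,2,5}  (accept=1 in)

Answer: ACCEPT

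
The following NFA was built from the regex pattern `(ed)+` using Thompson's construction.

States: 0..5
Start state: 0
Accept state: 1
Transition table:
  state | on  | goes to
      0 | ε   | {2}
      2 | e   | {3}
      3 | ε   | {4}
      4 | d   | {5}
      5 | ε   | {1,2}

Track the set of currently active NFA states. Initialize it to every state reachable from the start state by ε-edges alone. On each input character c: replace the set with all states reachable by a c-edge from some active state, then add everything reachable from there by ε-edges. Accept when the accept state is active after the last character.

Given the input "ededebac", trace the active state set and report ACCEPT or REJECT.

initial (ε-close {0}): {0,2}
'e' @ 1: {3,4}
'd' @ 2: {1,2,5}  (accept∈set)
'e' @ 3: {3,4}
'd' @ 4: {1,2,5}  (accept∈set)
'e' @ 5: {3,4}
'b' @ 6: {}  — dead — no transitions
rest 'ac' ignored (set empty)
end set {} — state 1 not in

Answer: REJECT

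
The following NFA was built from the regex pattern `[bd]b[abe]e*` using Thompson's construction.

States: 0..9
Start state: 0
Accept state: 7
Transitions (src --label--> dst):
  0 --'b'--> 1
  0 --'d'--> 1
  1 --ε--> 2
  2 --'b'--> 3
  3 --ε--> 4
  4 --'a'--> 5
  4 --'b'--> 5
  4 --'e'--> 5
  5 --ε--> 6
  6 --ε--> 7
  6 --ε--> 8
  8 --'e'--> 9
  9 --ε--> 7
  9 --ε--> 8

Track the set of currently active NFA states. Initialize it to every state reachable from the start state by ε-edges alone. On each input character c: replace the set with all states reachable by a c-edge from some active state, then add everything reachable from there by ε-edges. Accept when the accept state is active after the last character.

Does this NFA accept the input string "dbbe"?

start: ε-closure({0}) = {0}
'd' @ 1: {1,2}
'b' @ 2: {3,4}
'b' @ 3: {5,6,7,8}  [accepting]
'e' @ 4: {7,8,9}  [accepting]
final: {7,8,9}; accept 7 in set

Answer: ACCEPT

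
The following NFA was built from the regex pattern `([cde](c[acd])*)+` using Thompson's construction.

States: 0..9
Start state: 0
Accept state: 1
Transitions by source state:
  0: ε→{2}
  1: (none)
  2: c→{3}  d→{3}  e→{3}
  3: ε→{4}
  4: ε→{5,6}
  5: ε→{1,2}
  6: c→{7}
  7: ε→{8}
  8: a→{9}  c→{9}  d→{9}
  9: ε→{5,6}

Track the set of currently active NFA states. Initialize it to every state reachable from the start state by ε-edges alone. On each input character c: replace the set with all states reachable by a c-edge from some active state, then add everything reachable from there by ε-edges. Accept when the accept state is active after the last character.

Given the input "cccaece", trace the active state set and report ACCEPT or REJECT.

Answer: ACCEPT

Trace:
S₀ = ε-closure({0}) = {0,2}
'c' @ 1: {1,2,3,4,5,6}  (accept∈set)
'c' @ 2: {1,2,3,4,5,6,7,8}  (accept∈set)
'c' @ 3: {1,2,3,4,5,6,7,8,9}  (accept∈set)
'a' @ 4: {1,2,5,6,9}  (accept∈set)
'e' @ 5: {1,2,3,4,5,6}  (accept∈set)
'c' @ 6: {1,2,3,4,5,6,7,8}  (accept∈set)
'e' @ 7: {1,2,3,4,5,6}  (accept∈set)
end set {1,2,3,4,5,6} — state 1 in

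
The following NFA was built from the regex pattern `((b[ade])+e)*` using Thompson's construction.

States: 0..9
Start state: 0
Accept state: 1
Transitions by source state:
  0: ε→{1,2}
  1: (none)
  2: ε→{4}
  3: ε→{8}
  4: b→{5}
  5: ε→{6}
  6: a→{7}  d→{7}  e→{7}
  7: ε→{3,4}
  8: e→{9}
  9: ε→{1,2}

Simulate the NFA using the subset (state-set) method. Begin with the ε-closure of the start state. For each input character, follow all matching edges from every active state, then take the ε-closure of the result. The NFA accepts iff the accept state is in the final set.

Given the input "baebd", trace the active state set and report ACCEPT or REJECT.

Answer: REJECT

Steps:
initial (ε-close {0}): {0,1,2,4}
'b' @ 1: {5,6}
'a' @ 2: {3,4,7,8}
'e' @ 3: {1,2,4,9}  [accepting]
'b' @ 4: {5,6}
'd' @ 5: {3,4,7,8}
final: {3,4,7,8}; accept 1 not in set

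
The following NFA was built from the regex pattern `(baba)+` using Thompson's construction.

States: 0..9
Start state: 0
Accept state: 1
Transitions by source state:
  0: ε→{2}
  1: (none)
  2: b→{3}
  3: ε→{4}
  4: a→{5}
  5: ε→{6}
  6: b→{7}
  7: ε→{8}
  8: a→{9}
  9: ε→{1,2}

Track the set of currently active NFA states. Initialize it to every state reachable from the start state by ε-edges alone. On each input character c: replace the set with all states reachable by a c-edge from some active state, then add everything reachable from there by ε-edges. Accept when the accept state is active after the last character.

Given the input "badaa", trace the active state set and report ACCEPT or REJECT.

start: ε-closure({0}) = {0,2}
'b' @ 1: {3,4}
'a' @ 2: {5,6}
'd' @ 3: {}  — no active states
rest 'aa' ignored (set empty)
after full input: {}  (accept=1 not in)

Answer: REJECT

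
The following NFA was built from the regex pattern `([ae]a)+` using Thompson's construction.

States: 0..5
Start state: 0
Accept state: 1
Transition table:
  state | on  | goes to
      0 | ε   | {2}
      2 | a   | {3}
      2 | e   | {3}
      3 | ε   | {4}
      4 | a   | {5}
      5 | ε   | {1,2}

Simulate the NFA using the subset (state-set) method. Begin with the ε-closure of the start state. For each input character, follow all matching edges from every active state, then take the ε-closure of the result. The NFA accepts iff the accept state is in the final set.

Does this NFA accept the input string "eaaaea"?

Answer: ACCEPT

Trace:
S₀ = ε-closure({0}) = {0,2}
'e' @ 1: {3,4}
'a' @ 2: {1,2,5}  ✓accept
'a' @ 3: {3,4}
'a' @ 4: {1,2,5}  ✓accept
'e' @ 5: {3,4}
'a' @ 6: {1,2,5}  ✓accept
final: {1,2,5}; accept 1 in set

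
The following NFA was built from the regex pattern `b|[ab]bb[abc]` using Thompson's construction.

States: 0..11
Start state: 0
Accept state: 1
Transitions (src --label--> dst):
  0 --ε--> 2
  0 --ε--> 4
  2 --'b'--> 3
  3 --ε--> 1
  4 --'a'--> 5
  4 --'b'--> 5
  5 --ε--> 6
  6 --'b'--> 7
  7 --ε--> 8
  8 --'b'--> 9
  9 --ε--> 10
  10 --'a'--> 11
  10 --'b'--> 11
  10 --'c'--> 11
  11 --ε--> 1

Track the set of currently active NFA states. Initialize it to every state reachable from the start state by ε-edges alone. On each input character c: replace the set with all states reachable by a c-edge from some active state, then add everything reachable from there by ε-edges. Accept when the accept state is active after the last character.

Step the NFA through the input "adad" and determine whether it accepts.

S₀ = ε-closure({0}) = {0,2,4}
'a' @ 1: {5,6}
'd' @ 2: {}  — no active states
rest 'ad' ignored (set empty)
final: {}; accept 1 not in set

Answer: REJECT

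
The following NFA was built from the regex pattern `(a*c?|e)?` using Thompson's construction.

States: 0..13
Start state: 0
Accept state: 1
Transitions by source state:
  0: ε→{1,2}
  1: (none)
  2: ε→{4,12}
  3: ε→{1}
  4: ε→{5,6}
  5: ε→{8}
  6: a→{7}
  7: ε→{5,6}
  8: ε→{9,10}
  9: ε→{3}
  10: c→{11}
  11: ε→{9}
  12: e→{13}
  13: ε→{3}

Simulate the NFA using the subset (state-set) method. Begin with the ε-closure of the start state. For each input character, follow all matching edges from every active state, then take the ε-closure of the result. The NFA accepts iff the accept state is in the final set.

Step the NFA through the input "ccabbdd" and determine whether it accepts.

start: ε-closure({0}) = {0,1,2,3,4,5,6,8,9,10,12}
'c' @ 1: {1,3,9,11}  ✓accept
'c' @ 2: {}  — dead — no transitions
rest 'abbdd' ignored (set empty)
after full input: {}  (accept=1 not in)

Answer: REJECT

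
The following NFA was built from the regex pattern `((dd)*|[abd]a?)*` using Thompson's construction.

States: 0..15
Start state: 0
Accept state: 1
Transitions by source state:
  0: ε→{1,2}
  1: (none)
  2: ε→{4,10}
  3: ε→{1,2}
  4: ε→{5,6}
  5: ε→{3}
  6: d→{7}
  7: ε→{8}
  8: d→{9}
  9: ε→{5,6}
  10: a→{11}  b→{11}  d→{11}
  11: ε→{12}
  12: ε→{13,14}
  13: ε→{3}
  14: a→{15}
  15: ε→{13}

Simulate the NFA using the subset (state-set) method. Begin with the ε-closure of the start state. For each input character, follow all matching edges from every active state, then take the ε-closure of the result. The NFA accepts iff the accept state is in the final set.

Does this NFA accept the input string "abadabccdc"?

Answer: REJECT

Derivation:
initial (ε-close {0}): {0,1,2,3,4,5,6,10}
'a' @ 1: {1,2,3,4,5,6,10,11,12,13,14}  ✓accept
'b' @ 2: {1,2,3,4,5,6,10,11,12,13,14}  ✓accept
'a' @ 3: {1,2,3,4,5,6,10,11,12,13,14,15}  ✓accept
'd' @ 4: {1,2,3,4,5,6,7,8,10,11,12,13,14}  ✓accept
'a' @ 5: {1,2,3,4,5,6,10,11,12,13,14,15}  ✓accept
'b' @ 6: {1,2,3,4,5,6,10,11,12,13,14}  ✓accept
'c' @ 7: {}  — dead — no transitions
rest 'cdc' ignored (set empty)
final: {}; accept 1 not in set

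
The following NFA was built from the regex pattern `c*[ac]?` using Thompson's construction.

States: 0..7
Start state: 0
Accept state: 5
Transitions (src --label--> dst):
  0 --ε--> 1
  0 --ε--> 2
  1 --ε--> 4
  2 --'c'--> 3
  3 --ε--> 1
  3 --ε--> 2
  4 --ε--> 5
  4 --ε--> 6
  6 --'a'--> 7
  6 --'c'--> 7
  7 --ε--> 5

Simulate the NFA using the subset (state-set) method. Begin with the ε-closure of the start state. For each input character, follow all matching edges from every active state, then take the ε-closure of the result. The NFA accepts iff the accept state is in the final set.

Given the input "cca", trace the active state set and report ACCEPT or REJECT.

Answer: ACCEPT

Derivation:
start: ε-closure({0}) = {0,1,2,4,5,6}
'c' @ 1: {1,2,3,4,5,6,7}  ✓accept
'c' @ 2: {1,2,3,4,5,6,7}  ✓accept
'a' @ 3: {5,7}  ✓accept
end set {5,7} — state 5 in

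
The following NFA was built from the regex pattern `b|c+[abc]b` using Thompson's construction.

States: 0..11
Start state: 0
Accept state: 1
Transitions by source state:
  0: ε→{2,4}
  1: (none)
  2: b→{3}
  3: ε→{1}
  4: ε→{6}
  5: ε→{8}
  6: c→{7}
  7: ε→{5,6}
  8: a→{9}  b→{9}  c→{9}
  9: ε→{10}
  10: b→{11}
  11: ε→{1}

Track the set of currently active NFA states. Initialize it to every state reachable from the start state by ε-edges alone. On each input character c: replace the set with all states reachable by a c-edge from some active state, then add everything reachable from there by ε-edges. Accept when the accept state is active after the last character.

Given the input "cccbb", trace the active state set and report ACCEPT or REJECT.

start: ε-closure({0}) = {0,2,4,6}
'c' @ 1: {5,6,7,8}
'c' @ 2: {5,6,7,8,9,10}
'c' @ 3: {5,6,7,8,9,10}
'b' @ 4: {1,9,10,11}  [accepting]
'b' @ 5: {1,11}  [accepting]
final: {1,11}; accept 1 in set

Answer: ACCEPT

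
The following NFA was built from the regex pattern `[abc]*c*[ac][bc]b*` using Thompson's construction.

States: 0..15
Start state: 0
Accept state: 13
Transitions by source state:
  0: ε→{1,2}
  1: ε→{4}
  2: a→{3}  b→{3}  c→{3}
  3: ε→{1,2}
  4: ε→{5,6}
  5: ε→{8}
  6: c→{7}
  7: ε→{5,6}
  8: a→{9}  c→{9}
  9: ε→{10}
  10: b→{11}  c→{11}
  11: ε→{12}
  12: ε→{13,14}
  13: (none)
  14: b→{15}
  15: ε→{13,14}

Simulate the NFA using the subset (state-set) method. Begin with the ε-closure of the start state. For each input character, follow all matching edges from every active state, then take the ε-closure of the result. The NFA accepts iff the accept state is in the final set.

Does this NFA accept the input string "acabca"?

Answer: REJECT

Derivation:
initial (ε-close {0}): {0,1,2,4,5,6,8}
'a' @ 1: {1,2,3,4,5,6,8,9,10}
'c' @ 2: {1,2,3,4,5,6,7,8,9,10,11,12,13,14}  ✓accept
'a' @ 3: {1,2,3,4,5,6,8,9,10}
'b' @ 4: {1,2,3,4,5,6,8,11,12,13,14}  ✓accept
'c' @ 5: {1,2,3,4,5,6,7,8,9,10}
'a' @ 6: {1,2,3,4,5,6,8,9,10}
after full input: {1,2,3,4,5,6,8,9,10}  (accept=13 not in)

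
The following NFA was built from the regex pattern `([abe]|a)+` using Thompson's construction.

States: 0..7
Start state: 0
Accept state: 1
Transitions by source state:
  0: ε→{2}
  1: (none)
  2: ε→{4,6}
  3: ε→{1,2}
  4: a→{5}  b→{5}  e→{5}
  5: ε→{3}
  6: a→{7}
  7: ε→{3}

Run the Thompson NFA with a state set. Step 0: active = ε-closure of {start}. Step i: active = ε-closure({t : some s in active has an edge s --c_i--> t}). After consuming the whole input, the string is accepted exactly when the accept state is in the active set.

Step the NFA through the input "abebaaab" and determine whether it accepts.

S₀ = ε-closure({0}) = {0,2,4,6}
'a' @ 1: {1,2,3,4,5,6,7}  (accept∈set)
'b' @ 2: {1,2,3,4,5,6}  (accept∈set)
'e' @ 3: {1,2,3,4,5,6}  (accept∈set)
'b' @ 4: {1,2,3,4,5,6}  (accept∈set)
'a' @ 5: {1,2,3,4,5,6,7}  (accept∈set)
'a' @ 6: {1,2,3,4,5,6,7}  (accept∈set)
'a' @ 7: {1,2,3,4,5,6,7}  (accept∈set)
'b' @ 8: {1,2,3,4,5,6}  (accept∈set)
end set {1,2,3,4,5,6} — state 1 in

Answer: ACCEPT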